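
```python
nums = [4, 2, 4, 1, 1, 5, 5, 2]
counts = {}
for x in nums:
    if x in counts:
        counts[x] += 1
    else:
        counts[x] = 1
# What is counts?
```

Initial: counts = {}, nums = [4, 2, 4, 1, 1, 5, 5, 2]
See 4: counts = {4: 1}
See 2: counts = {4: 1, 2: 1}
See 4: counts = {4: 2, 2: 1}
See 1: counts = {4: 2, 2: 1, 1: 1}
See 1: counts = {4: 2, 2: 1, 1: 2}
See 5: counts = {4: 2, 2: 1, 1: 2, 5: 1}
See 5: counts = {4: 2, 2: 1, 1: 2, 5: 2}
See 2: counts = {4: 2, 2: 2, 1: 2, 5: 2}

{4: 2, 2: 2, 1: 2, 5: 2}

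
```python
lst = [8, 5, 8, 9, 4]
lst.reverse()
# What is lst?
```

[4, 9, 8, 5, 8]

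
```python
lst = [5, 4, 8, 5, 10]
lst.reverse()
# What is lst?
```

[10, 5, 8, 4, 5]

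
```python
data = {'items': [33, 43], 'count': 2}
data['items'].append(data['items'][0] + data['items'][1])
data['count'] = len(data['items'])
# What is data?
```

After line 1: data = {'items': [33, 43], 'count': 2}
After line 2 (append 33 + 43 = 76): data = {'items': [33, 43, 76], 'count': 2}
After line 3 (count = len(items) = 3): data = {'items': [33, 43, 76], 'count': 3}

{'items': [33, 43, 76], 'count': 3}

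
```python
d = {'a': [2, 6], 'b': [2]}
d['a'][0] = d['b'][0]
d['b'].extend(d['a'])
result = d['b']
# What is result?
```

After line 1: d = {'a': [2, 6], 'b': [2]}
After line 2 (a[0] = b[0] = 2): d = {'a': [2, 6], 'b': [2]}
After line 3 (b.extend(a) appends [2, 6]): d = {'a': [2, 6], 'b': [2, 2, 6]}
After line 4: result = d['b'] = [2, 2, 6]

[2, 2, 6]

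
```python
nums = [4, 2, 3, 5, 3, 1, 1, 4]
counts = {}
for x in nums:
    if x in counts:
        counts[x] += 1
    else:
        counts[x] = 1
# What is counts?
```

Initial: counts = {}, nums = [4, 2, 3, 5, 3, 1, 1, 4]
See 4: counts = {4: 1}
See 2: counts = {4: 1, 2: 1}
See 3: counts = {4: 1, 2: 1, 3: 1}
See 5: counts = {4: 1, 2: 1, 3: 1, 5: 1}
See 3: counts = {4: 1, 2: 1, 3: 2, 5: 1}
See 1: counts = {4: 1, 2: 1, 3: 2, 5: 1, 1: 1}
See 1: counts = {4: 1, 2: 1, 3: 2, 5: 1, 1: 2}
See 4: counts = {4: 2, 2: 1, 3: 2, 5: 1, 1: 2}

{4: 2, 2: 1, 3: 2, 5: 1, 1: 2}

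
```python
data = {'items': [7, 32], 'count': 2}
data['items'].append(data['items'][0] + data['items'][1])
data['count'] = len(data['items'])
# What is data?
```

After line 1: data = {'items': [7, 32], 'count': 2}
After line 2 (append 7 + 32 = 39): data = {'items': [7, 32, 39], 'count': 2}
After line 3 (count = len(items) = 3): data = {'items': [7, 32, 39], 'count': 3}

{'items': [7, 32, 39], 'count': 3}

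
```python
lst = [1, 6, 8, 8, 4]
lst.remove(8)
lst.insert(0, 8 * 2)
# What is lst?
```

After line 1: lst = [1, 6, 8, 8, 4]
After line 2 (remove first 8): lst = [1, 6, 8, 4]
After line 3 (insert 16 at index 0): lst = [16, 1, 6, 8, 4]

[16, 1, 6, 8, 4]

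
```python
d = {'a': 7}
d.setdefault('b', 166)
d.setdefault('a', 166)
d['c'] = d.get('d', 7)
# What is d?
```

After line 1: d = {'a': 7}
After line 2 (setdefault adds 'b'=166): d = {'a': 7, 'b': 166}
After line 3 (setdefault 'a' no-op, already exists): d = {'a': 7, 'b': 166}
After line 4 (get('d', 7) returns default since 'd' not in d): d = {'a': 7, 'b': 166, 'c': 7}

{'a': 7, 'b': 166, 'c': 7}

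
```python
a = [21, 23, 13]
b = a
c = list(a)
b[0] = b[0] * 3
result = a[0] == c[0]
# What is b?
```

After line 1: a = [21, 23, 13]
After line 2 (b = a, alias): a = [21, 23, 13], b = [21, 23, 13]
After line 3 (c = list(a) is a copy, new object): c = [21, 23, 13]
After line 4 (b[0] = 21 * 3 = 63; mutates shared a/b): a = b = [63, 23, 13], c = [21, 23, 13]
After line 5 (a[0] = 63, c[0] = 21; result = False)

[63, 23, 13]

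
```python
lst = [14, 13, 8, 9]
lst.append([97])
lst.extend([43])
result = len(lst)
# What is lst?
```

After line 1: lst = [14, 13, 8, 9]
After line 2 (append adds [97] as single element): lst = [14, 13, 8, 9, [97]]
After line 3 (extend unpacks [43], adds 43): lst = [14, 13, 8, 9, [97], 43]
After line 4: result = len(lst) = 6

[14, 13, 8, 9, [97], 43]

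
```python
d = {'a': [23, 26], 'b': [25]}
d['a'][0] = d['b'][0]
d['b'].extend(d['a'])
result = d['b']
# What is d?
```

After line 1: d = {'a': [23, 26], 'b': [25]}
After line 2 (a[0] = b[0] = 25): d = {'a': [25, 26], 'b': [25]}
After line 3 (b.extend(a) appends [25, 26]): d = {'a': [25, 26], 'b': [25, 25, 26]}
After line 4: result = d['b'] = [25, 25, 26]

{'a': [25, 26], 'b': [25, 25, 26]}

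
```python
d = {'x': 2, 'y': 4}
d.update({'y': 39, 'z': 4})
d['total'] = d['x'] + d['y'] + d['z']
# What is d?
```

After line 1: d = {'x': 2, 'y': 4}
After line 2 (y overwritten, z added): d = {'x': 2, 'y': 39, 'z': 4}
After line 3 (total = 2 + 39 + 4 = 45): d = {'x': 2, 'y': 39, 'z': 4, 'total': 45}

{'x': 2, 'y': 39, 'z': 4, 'total': 45}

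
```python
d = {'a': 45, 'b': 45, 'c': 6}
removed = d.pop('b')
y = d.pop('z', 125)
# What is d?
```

After line 1: d = {'a': 45, 'b': 45, 'c': 6}
After line 2 (pop 'b' returns 45): d = {'a': 45, 'c': 6}, removed = 45
After line 3 (pop 'z' missing, returns default 125): d = {'a': 45, 'c': 6}, y = 125

{'a': 45, 'c': 6}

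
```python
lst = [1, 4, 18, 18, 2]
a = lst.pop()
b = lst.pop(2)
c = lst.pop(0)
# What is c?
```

After line 1: lst = [1, 4, 18, 18, 2]
After line 2 (pop() -> a = 2): lst = [1, 4, 18, 18]
After line 3 (pop(2) -> b = 18): lst = [1, 4, 18]
After line 4 (pop(0) -> c = 1): lst = [4, 18]

1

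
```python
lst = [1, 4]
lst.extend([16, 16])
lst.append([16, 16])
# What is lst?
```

After line 1: lst = [1, 4]
After line 2 (extend unpacks [16, 16]): lst = [1, 4, 16, 16]
After line 3 (append adds [16, 16] as single element): lst = [1, 4, 16, 16, [16, 16]]

[1, 4, 16, 16, [16, 16]]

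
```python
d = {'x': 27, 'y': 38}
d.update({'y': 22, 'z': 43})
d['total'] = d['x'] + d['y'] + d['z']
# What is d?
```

After line 1: d = {'x': 27, 'y': 38}
After line 2 (y overwritten, z added): d = {'x': 27, 'y': 22, 'z': 43}
After line 3 (total = 27 + 22 + 43 = 92): d = {'x': 27, 'y': 22, 'z': 43, 'total': 92}

{'x': 27, 'y': 22, 'z': 43, 'total': 92}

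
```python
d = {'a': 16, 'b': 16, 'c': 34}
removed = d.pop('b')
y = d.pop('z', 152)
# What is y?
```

After line 1: d = {'a': 16, 'b': 16, 'c': 34}
After line 2 (pop 'b' returns 16): d = {'a': 16, 'c': 34}, removed = 16
After line 3 (pop 'z' missing, returns default 152): d = {'a': 16, 'c': 34}, y = 152

152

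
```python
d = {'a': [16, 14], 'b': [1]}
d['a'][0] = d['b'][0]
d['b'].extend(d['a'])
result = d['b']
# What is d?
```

After line 1: d = {'a': [16, 14], 'b': [1]}
After line 2 (a[0] = b[0] = 1): d = {'a': [1, 14], 'b': [1]}
After line 3 (b.extend(a) appends [1, 14]): d = {'a': [1, 14], 'b': [1, 1, 14]}
After line 4: result = d['b'] = [1, 1, 14]

{'a': [1, 14], 'b': [1, 1, 14]}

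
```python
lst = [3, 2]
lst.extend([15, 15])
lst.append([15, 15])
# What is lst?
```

After line 1: lst = [3, 2]
After line 2 (extend unpacks [15, 15]): lst = [3, 2, 15, 15]
After line 3 (append adds [15, 15] as single element): lst = [3, 2, 15, 15, [15, 15]]

[3, 2, 15, 15, [15, 15]]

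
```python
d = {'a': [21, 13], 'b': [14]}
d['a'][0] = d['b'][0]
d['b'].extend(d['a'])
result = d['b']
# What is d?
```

After line 1: d = {'a': [21, 13], 'b': [14]}
After line 2 (a[0] = b[0] = 14): d = {'a': [14, 13], 'b': [14]}
After line 3 (b.extend(a) appends [14, 13]): d = {'a': [14, 13], 'b': [14, 14, 13]}
After line 4: result = d['b'] = [14, 14, 13]

{'a': [14, 13], 'b': [14, 14, 13]}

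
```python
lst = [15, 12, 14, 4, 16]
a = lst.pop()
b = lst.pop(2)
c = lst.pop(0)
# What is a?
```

After line 1: lst = [15, 12, 14, 4, 16]
After line 2 (pop() -> a = 16): lst = [15, 12, 14, 4]
After line 3 (pop(2) -> b = 14): lst = [15, 12, 4]
After line 4 (pop(0) -> c = 15): lst = [12, 4]

16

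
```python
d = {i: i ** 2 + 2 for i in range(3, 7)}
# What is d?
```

{3: 11, 4: 18, 5: 27, 6: 38}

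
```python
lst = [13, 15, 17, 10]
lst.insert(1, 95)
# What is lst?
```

[13, 95, 15, 17, 10]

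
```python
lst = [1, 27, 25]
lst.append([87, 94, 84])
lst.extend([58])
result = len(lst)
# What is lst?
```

After line 1: lst = [1, 27, 25]
After line 2 (append adds [87, 94, 84] as single element): lst = [1, 27, 25, [87, 94, 84]]
After line 3 (extend unpacks [58], adds 58): lst = [1, 27, 25, [87, 94, 84], 58]
After line 4: result = len(lst) = 5

[1, 27, 25, [87, 94, 84], 58]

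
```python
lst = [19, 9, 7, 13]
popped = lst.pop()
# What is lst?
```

[19, 9, 7]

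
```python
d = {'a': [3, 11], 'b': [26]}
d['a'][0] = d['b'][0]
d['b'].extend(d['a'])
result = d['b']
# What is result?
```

After line 1: d = {'a': [3, 11], 'b': [26]}
After line 2 (a[0] = b[0] = 26): d = {'a': [26, 11], 'b': [26]}
After line 3 (b.extend(a) appends [26, 11]): d = {'a': [26, 11], 'b': [26, 26, 11]}
After line 4: result = d['b'] = [26, 26, 11]

[26, 26, 11]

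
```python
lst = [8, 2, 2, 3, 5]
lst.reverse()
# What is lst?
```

[5, 3, 2, 2, 8]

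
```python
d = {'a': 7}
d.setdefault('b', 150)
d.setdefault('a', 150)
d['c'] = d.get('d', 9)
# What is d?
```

After line 1: d = {'a': 7}
After line 2 (setdefault adds 'b'=150): d = {'a': 7, 'b': 150}
After line 3 (setdefault 'a' no-op, already exists): d = {'a': 7, 'b': 150}
After line 4 (get('d', 9) returns default since 'd' not in d): d = {'a': 7, 'b': 150, 'c': 9}

{'a': 7, 'b': 150, 'c': 9}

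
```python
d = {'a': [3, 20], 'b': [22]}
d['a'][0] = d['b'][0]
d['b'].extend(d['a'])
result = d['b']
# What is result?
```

After line 1: d = {'a': [3, 20], 'b': [22]}
After line 2 (a[0] = b[0] = 22): d = {'a': [22, 20], 'b': [22]}
After line 3 (b.extend(a) appends [22, 20]): d = {'a': [22, 20], 'b': [22, 22, 20]}
After line 4: result = d['b'] = [22, 22, 20]

[22, 22, 20]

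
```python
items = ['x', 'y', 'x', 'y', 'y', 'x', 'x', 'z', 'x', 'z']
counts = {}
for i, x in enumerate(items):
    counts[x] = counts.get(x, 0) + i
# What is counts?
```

Initial: counts = {}, items = ['x', 'y', 'x', 'y', 'y', 'x', 'x', 'z', 'x', 'z']
i=0, x='x': counts = {'x': 0}
i=1, x='y': counts = {'x': 0, 'y': 1}
i=2, x='x': counts = {'x': 2, 'y': 1}
i=3, x='y': counts = {'x': 2, 'y': 4}
i=4, x='y': counts = {'x': 2, 'y': 8}
i=5, x='x': counts = {'x': 7, 'y': 8}
i=6, x='x': counts = {'x': 13, 'y': 8}
i=7, x='z': counts = {'x': 13, 'y': 8, 'z': 7}
i=8, x='x': counts = {'x': 21, 'y': 8, 'z': 7}
i=9, x='z': counts = {'x': 21, 'y': 8, 'z': 16}

{'x': 21, 'y': 8, 'z': 16}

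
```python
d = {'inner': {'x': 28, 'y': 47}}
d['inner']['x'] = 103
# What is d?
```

After line 1: d = {'inner': {'x': 28, 'y': 47}}
After line 2 (inner x overwritten): d = {'inner': {'x': 103, 'y': 47}}

{'inner': {'x': 103, 'y': 47}}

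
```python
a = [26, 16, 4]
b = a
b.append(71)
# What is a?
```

After line 1: a = [26, 16, 4]
After line 2 (b = a is an alias, same object): a = [26, 16, 4], b = [26, 16, 4]
After line 3 (b.append mutates the shared list): a = [26, 16, 4, 71], b = [26, 16, 4, 71]

[26, 16, 4, 71]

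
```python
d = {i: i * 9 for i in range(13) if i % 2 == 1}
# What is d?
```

{1: 9, 3: 27, 5: 45, 7: 63, 9: 81, 11: 99}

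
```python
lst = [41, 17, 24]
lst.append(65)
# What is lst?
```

[41, 17, 24, 65]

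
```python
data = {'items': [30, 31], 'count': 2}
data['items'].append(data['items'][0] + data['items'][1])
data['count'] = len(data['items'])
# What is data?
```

After line 1: data = {'items': [30, 31], 'count': 2}
After line 2 (append 30 + 31 = 61): data = {'items': [30, 31, 61], 'count': 2}
After line 3 (count = len(items) = 3): data = {'items': [30, 31, 61], 'count': 3}

{'items': [30, 31, 61], 'count': 3}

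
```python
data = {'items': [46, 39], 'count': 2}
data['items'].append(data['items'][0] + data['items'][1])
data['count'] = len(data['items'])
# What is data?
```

After line 1: data = {'items': [46, 39], 'count': 2}
After line 2 (append 46 + 39 = 85): data = {'items': [46, 39, 85], 'count': 2}
After line 3 (count = len(items) = 3): data = {'items': [46, 39, 85], 'count': 3}

{'items': [46, 39, 85], 'count': 3}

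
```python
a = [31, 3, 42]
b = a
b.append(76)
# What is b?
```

After line 1: a = [31, 3, 42]
After line 2 (b = a is an alias, same object): a = [31, 3, 42], b = [31, 3, 42]
After line 3 (b.append mutates the shared list): a = [31, 3, 42, 76], b = [31, 3, 42, 76]

[31, 3, 42, 76]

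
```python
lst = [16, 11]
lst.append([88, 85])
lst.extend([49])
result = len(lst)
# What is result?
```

After line 1: lst = [16, 11]
After line 2 (append adds [88, 85] as single element): lst = [16, 11, [88, 85]]
After line 3 (extend unpacks [49], adds 49): lst = [16, 11, [88, 85], 49]
After line 4: result = len(lst) = 4

4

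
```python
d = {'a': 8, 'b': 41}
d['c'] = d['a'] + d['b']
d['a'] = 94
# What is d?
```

After line 1: d = {'a': 8, 'b': 41}
After line 2 (d['c'] = 8 + 41): d = {'a': 8, 'b': 41, 'c': 49}
After line 3: d = {'a': 94, 'b': 41, 'c': 49}

{'a': 94, 'b': 41, 'c': 49}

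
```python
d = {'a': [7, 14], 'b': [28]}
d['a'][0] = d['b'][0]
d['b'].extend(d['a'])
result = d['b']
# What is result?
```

After line 1: d = {'a': [7, 14], 'b': [28]}
After line 2 (a[0] = b[0] = 28): d = {'a': [28, 14], 'b': [28]}
After line 3 (b.extend(a) appends [28, 14]): d = {'a': [28, 14], 'b': [28, 28, 14]}
After line 4: result = d['b'] = [28, 28, 14]

[28, 28, 14]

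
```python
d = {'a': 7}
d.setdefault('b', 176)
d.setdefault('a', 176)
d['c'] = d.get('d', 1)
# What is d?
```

After line 1: d = {'a': 7}
After line 2 (setdefault adds 'b'=176): d = {'a': 7, 'b': 176}
After line 3 (setdefault 'a' no-op, already exists): d = {'a': 7, 'b': 176}
After line 4 (get('d', 1) returns default since 'd' not in d): d = {'a': 7, 'b': 176, 'c': 1}

{'a': 7, 'b': 176, 'c': 1}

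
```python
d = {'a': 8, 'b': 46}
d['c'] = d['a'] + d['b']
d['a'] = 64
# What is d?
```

After line 1: d = {'a': 8, 'b': 46}
After line 2 (d['c'] = 8 + 46): d = {'a': 8, 'b': 46, 'c': 54}
After line 3: d = {'a': 64, 'b': 46, 'c': 54}

{'a': 64, 'b': 46, 'c': 54}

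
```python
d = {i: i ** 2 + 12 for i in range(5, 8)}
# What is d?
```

{5: 37, 6: 48, 7: 61}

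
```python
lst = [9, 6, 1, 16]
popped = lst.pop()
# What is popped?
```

16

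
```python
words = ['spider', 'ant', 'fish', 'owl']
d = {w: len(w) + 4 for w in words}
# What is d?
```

{'spider': 10, 'ant': 7, 'fish': 8, 'owl': 7}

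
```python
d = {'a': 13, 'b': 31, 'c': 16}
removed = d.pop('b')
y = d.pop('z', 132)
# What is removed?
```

After line 1: d = {'a': 13, 'b': 31, 'c': 16}
After line 2 (pop 'b' returns 31): d = {'a': 13, 'c': 16}, removed = 31
After line 3 (pop 'z' missing, returns default 132): d = {'a': 13, 'c': 16}, y = 132

31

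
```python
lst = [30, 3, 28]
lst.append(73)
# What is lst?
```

[30, 3, 28, 73]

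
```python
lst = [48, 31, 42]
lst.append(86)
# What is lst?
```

[48, 31, 42, 86]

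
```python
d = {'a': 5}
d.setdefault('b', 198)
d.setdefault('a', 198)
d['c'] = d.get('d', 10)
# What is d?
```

After line 1: d = {'a': 5}
After line 2 (setdefault adds 'b'=198): d = {'a': 5, 'b': 198}
After line 3 (setdefault 'a' no-op, already exists): d = {'a': 5, 'b': 198}
After line 4 (get('d', 10) returns default since 'd' not in d): d = {'a': 5, 'b': 198, 'c': 10}

{'a': 5, 'b': 198, 'c': 10}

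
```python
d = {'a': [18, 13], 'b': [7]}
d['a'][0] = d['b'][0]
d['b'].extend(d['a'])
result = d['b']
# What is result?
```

After line 1: d = {'a': [18, 13], 'b': [7]}
After line 2 (a[0] = b[0] = 7): d = {'a': [7, 13], 'b': [7]}
After line 3 (b.extend(a) appends [7, 13]): d = {'a': [7, 13], 'b': [7, 7, 13]}
After line 4: result = d['b'] = [7, 7, 13]

[7, 7, 13]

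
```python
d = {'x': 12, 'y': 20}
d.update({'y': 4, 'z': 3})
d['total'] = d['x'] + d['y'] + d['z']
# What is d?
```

After line 1: d = {'x': 12, 'y': 20}
After line 2 (y overwritten, z added): d = {'x': 12, 'y': 4, 'z': 3}
After line 3 (total = 12 + 4 + 3 = 19): d = {'x': 12, 'y': 4, 'z': 3, 'total': 19}

{'x': 12, 'y': 4, 'z': 3, 'total': 19}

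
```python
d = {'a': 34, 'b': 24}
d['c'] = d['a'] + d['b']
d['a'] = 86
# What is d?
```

After line 1: d = {'a': 34, 'b': 24}
After line 2 (d['c'] = 34 + 24): d = {'a': 34, 'b': 24, 'c': 58}
After line 3: d = {'a': 86, 'b': 24, 'c': 58}

{'a': 86, 'b': 24, 'c': 58}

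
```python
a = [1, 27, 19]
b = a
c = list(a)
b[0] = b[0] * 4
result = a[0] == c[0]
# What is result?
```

After line 1: a = [1, 27, 19]
After line 2 (b = a, alias): a = [1, 27, 19], b = [1, 27, 19]
After line 3 (c = list(a) is a copy, new object): c = [1, 27, 19]
After line 4 (b[0] = 1 * 4 = 4; mutates shared a/b): a = b = [4, 27, 19], c = [1, 27, 19]
After line 5 (a[0] = 4, c[0] = 1; result = False)

False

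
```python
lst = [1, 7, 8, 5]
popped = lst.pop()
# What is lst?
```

[1, 7, 8]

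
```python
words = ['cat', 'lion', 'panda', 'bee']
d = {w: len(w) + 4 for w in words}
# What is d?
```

{'cat': 7, 'lion': 8, 'panda': 9, 'bee': 7}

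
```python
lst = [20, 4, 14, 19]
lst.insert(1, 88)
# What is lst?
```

[20, 88, 4, 14, 19]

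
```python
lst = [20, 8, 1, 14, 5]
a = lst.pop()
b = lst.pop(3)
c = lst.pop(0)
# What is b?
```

After line 1: lst = [20, 8, 1, 14, 5]
After line 2 (pop() -> a = 5): lst = [20, 8, 1, 14]
After line 3 (pop(3) -> b = 14): lst = [20, 8, 1]
After line 4 (pop(0) -> c = 20): lst = [8, 1]

14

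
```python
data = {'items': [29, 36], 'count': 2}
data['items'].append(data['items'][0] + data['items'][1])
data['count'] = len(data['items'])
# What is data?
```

After line 1: data = {'items': [29, 36], 'count': 2}
After line 2 (append 29 + 36 = 65): data = {'items': [29, 36, 65], 'count': 2}
After line 3 (count = len(items) = 3): data = {'items': [29, 36, 65], 'count': 3}

{'items': [29, 36, 65], 'count': 3}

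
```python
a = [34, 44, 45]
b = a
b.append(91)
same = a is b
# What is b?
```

After line 1: a = [34, 44, 45]
After line 2 (b = a is an alias, same object): a = [34, 44, 45], b = [34, 44, 45]
After line 3 (b.append mutates the shared list): a = [34, 44, 45, 91], b = [34, 44, 45, 91]
After line 4 (same = a is b; same object -> True): same = True

[34, 44, 45, 91]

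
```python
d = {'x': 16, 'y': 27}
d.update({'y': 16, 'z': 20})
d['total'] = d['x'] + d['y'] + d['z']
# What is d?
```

After line 1: d = {'x': 16, 'y': 27}
After line 2 (y overwritten, z added): d = {'x': 16, 'y': 16, 'z': 20}
After line 3 (total = 16 + 16 + 20 = 52): d = {'x': 16, 'y': 16, 'z': 20, 'total': 52}

{'x': 16, 'y': 16, 'z': 20, 'total': 52}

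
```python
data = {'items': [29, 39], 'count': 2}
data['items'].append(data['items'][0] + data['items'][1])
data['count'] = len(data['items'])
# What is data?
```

After line 1: data = {'items': [29, 39], 'count': 2}
After line 2 (append 29 + 39 = 68): data = {'items': [29, 39, 68], 'count': 2}
After line 3 (count = len(items) = 3): data = {'items': [29, 39, 68], 'count': 3}

{'items': [29, 39, 68], 'count': 3}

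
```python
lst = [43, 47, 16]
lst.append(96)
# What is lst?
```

[43, 47, 16, 96]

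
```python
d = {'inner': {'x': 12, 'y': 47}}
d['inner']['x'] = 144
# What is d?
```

After line 1: d = {'inner': {'x': 12, 'y': 47}}
After line 2 (inner x overwritten): d = {'inner': {'x': 144, 'y': 47}}

{'inner': {'x': 144, 'y': 47}}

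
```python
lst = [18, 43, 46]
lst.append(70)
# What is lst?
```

[18, 43, 46, 70]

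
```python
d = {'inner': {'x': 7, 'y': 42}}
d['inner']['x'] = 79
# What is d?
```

After line 1: d = {'inner': {'x': 7, 'y': 42}}
After line 2 (inner x overwritten): d = {'inner': {'x': 79, 'y': 42}}

{'inner': {'x': 79, 'y': 42}}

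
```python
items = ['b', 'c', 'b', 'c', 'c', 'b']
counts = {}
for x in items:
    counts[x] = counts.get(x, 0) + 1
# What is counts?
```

Initial: counts = {}, items = ['b', 'c', 'b', 'c', 'c', 'b']
See 'b': counts = {'b': 1}
See 'c': counts = {'b': 1, 'c': 1}
See 'b': counts = {'b': 2, 'c': 1}
See 'c': counts = {'b': 2, 'c': 2}
See 'c': counts = {'b': 2, 'c': 3}
See 'b': counts = {'b': 3, 'c': 3}

{'b': 3, 'c': 3}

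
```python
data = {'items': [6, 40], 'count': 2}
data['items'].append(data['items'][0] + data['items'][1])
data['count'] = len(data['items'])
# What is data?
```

After line 1: data = {'items': [6, 40], 'count': 2}
After line 2 (append 6 + 40 = 46): data = {'items': [6, 40, 46], 'count': 2}
After line 3 (count = len(items) = 3): data = {'items': [6, 40, 46], 'count': 3}

{'items': [6, 40, 46], 'count': 3}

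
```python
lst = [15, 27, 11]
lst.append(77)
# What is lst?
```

[15, 27, 11, 77]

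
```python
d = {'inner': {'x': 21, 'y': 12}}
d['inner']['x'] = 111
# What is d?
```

After line 1: d = {'inner': {'x': 21, 'y': 12}}
After line 2 (inner x overwritten): d = {'inner': {'x': 111, 'y': 12}}

{'inner': {'x': 111, 'y': 12}}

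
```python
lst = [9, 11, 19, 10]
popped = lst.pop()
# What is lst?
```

[9, 11, 19]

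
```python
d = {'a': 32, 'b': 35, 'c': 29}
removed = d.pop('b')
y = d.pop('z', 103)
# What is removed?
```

After line 1: d = {'a': 32, 'b': 35, 'c': 29}
After line 2 (pop 'b' returns 35): d = {'a': 32, 'c': 29}, removed = 35
After line 3 (pop 'z' missing, returns default 103): d = {'a': 32, 'c': 29}, y = 103

35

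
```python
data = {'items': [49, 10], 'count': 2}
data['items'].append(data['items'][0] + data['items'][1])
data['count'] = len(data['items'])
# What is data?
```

After line 1: data = {'items': [49, 10], 'count': 2}
After line 2 (append 49 + 10 = 59): data = {'items': [49, 10, 59], 'count': 2}
After line 3 (count = len(items) = 3): data = {'items': [49, 10, 59], 'count': 3}

{'items': [49, 10, 59], 'count': 3}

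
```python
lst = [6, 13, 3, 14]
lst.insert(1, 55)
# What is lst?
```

[6, 55, 13, 3, 14]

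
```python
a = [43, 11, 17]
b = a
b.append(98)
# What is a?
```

After line 1: a = [43, 11, 17]
After line 2 (b = a is an alias, same object): a = [43, 11, 17], b = [43, 11, 17]
After line 3 (b.append mutates the shared list): a = [43, 11, 17, 98], b = [43, 11, 17, 98]

[43, 11, 17, 98]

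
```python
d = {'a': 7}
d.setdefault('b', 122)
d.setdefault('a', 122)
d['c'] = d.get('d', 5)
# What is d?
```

After line 1: d = {'a': 7}
After line 2 (setdefault adds 'b'=122): d = {'a': 7, 'b': 122}
After line 3 (setdefault 'a' no-op, already exists): d = {'a': 7, 'b': 122}
After line 4 (get('d', 5) returns default since 'd' not in d): d = {'a': 7, 'b': 122, 'c': 5}

{'a': 7, 'b': 122, 'c': 5}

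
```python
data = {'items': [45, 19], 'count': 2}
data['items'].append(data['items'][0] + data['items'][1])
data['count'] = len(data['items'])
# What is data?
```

After line 1: data = {'items': [45, 19], 'count': 2}
After line 2 (append 45 + 19 = 64): data = {'items': [45, 19, 64], 'count': 2}
After line 3 (count = len(items) = 3): data = {'items': [45, 19, 64], 'count': 3}

{'items': [45, 19, 64], 'count': 3}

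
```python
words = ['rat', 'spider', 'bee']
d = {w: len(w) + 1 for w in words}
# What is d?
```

{'rat': 4, 'spider': 7, 'bee': 4}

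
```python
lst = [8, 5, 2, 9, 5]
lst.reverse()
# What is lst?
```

[5, 9, 2, 5, 8]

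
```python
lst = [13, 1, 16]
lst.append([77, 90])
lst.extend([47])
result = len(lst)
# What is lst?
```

After line 1: lst = [13, 1, 16]
After line 2 (append adds [77, 90] as single element): lst = [13, 1, 16, [77, 90]]
After line 3 (extend unpacks [47], adds 47): lst = [13, 1, 16, [77, 90], 47]
After line 4: result = len(lst) = 5

[13, 1, 16, [77, 90], 47]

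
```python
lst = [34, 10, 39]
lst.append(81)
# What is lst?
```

[34, 10, 39, 81]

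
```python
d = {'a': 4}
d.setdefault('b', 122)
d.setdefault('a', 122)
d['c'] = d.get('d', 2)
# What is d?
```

After line 1: d = {'a': 4}
After line 2 (setdefault adds 'b'=122): d = {'a': 4, 'b': 122}
After line 3 (setdefault 'a' no-op, already exists): d = {'a': 4, 'b': 122}
After line 4 (get('d', 2) returns default since 'd' not in d): d = {'a': 4, 'b': 122, 'c': 2}

{'a': 4, 'b': 122, 'c': 2}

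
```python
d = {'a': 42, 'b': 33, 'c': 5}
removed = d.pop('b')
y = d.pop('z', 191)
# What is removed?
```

After line 1: d = {'a': 42, 'b': 33, 'c': 5}
After line 2 (pop 'b' returns 33): d = {'a': 42, 'c': 5}, removed = 33
After line 3 (pop 'z' missing, returns default 191): d = {'a': 42, 'c': 5}, y = 191

33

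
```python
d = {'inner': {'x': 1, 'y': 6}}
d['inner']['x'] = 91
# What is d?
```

After line 1: d = {'inner': {'x': 1, 'y': 6}}
After line 2 (inner x overwritten): d = {'inner': {'x': 91, 'y': 6}}

{'inner': {'x': 91, 'y': 6}}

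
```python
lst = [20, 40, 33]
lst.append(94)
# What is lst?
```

[20, 40, 33, 94]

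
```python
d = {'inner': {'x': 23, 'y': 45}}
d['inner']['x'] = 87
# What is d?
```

After line 1: d = {'inner': {'x': 23, 'y': 45}}
After line 2 (inner x overwritten): d = {'inner': {'x': 87, 'y': 45}}

{'inner': {'x': 87, 'y': 45}}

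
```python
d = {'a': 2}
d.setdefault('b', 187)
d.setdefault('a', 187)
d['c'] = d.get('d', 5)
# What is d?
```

After line 1: d = {'a': 2}
After line 2 (setdefault adds 'b'=187): d = {'a': 2, 'b': 187}
After line 3 (setdefault 'a' no-op, already exists): d = {'a': 2, 'b': 187}
After line 4 (get('d', 5) returns default since 'd' not in d): d = {'a': 2, 'b': 187, 'c': 5}

{'a': 2, 'b': 187, 'c': 5}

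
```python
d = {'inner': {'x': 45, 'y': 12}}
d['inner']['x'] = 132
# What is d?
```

After line 1: d = {'inner': {'x': 45, 'y': 12}}
After line 2 (inner x overwritten): d = {'inner': {'x': 132, 'y': 12}}

{'inner': {'x': 132, 'y': 12}}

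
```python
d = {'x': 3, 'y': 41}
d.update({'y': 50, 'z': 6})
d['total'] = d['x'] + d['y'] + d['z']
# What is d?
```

After line 1: d = {'x': 3, 'y': 41}
After line 2 (y overwritten, z added): d = {'x': 3, 'y': 50, 'z': 6}
After line 3 (total = 3 + 50 + 6 = 59): d = {'x': 3, 'y': 50, 'z': 6, 'total': 59}

{'x': 3, 'y': 50, 'z': 6, 'total': 59}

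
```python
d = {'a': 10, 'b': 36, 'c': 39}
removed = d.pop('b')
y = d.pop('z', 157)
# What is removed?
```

After line 1: d = {'a': 10, 'b': 36, 'c': 39}
After line 2 (pop 'b' returns 36): d = {'a': 10, 'c': 39}, removed = 36
After line 3 (pop 'z' missing, returns default 157): d = {'a': 10, 'c': 39}, y = 157

36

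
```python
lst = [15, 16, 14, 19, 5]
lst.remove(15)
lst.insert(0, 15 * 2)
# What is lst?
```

After line 1: lst = [15, 16, 14, 19, 5]
After line 2 (remove first 15): lst = [16, 14, 19, 5]
After line 3 (insert 30 at index 0): lst = [30, 16, 14, 19, 5]

[30, 16, 14, 19, 5]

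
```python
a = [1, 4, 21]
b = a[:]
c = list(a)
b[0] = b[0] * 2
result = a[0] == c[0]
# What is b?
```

After line 1: a = [1, 4, 21]
After line 2 (b = a[:], copy): a = [1, 4, 21], b = [1, 4, 21]
After line 3 (c = list(a) is a copy, new object): c = [1, 4, 21]
After line 4 (b[0] = 1 * 2 = 2; only b mutates (copy)): a = [1, 4, 21], b = [2, 4, 21], c = [1, 4, 21]
After line 5 (a[0] = 1, c[0] = 1; result = True)

[2, 4, 21]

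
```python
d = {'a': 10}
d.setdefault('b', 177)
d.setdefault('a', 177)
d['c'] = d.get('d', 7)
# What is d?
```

After line 1: d = {'a': 10}
After line 2 (setdefault adds 'b'=177): d = {'a': 10, 'b': 177}
After line 3 (setdefault 'a' no-op, already exists): d = {'a': 10, 'b': 177}
After line 4 (get('d', 7) returns default since 'd' not in d): d = {'a': 10, 'b': 177, 'c': 7}

{'a': 10, 'b': 177, 'c': 7}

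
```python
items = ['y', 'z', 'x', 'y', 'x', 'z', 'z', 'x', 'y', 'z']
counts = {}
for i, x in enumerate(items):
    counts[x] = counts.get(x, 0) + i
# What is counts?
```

Initial: counts = {}, items = ['y', 'z', 'x', 'y', 'x', 'z', 'z', 'x', 'y', 'z']
i=0, x='y': counts = {'y': 0}
i=1, x='z': counts = {'y': 0, 'z': 1}
i=2, x='x': counts = {'y': 0, 'z': 1, 'x': 2}
i=3, x='y': counts = {'y': 3, 'z': 1, 'x': 2}
i=4, x='x': counts = {'y': 3, 'z': 1, 'x': 6}
i=5, x='z': counts = {'y': 3, 'z': 6, 'x': 6}
i=6, x='z': counts = {'y': 3, 'z': 12, 'x': 6}
i=7, x='x': counts = {'y': 3, 'z': 12, 'x': 13}
i=8, x='y': counts = {'y': 11, 'z': 12, 'x': 13}
i=9, x='z': counts = {'y': 11, 'z': 21, 'x': 13}

{'y': 11, 'z': 21, 'x': 13}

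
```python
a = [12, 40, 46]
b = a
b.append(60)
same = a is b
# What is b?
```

After line 1: a = [12, 40, 46]
After line 2 (b = a is an alias, same object): a = [12, 40, 46], b = [12, 40, 46]
After line 3 (b.append mutates the shared list): a = [12, 40, 46, 60], b = [12, 40, 46, 60]
After line 4 (same = a is b; same object -> True): same = True

[12, 40, 46, 60]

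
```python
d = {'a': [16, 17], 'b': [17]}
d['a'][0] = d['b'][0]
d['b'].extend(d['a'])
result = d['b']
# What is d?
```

After line 1: d = {'a': [16, 17], 'b': [17]}
After line 2 (a[0] = b[0] = 17): d = {'a': [17, 17], 'b': [17]}
After line 3 (b.extend(a) appends [17, 17]): d = {'a': [17, 17], 'b': [17, 17, 17]}
After line 4: result = d['b'] = [17, 17, 17]

{'a': [17, 17], 'b': [17, 17, 17]}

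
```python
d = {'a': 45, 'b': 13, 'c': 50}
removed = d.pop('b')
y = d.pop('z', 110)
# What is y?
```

After line 1: d = {'a': 45, 'b': 13, 'c': 50}
After line 2 (pop 'b' returns 13): d = {'a': 45, 'c': 50}, removed = 13
After line 3 (pop 'z' missing, returns default 110): d = {'a': 45, 'c': 50}, y = 110

110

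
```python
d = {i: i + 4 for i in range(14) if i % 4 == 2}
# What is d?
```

{2: 6, 6: 10, 10: 14}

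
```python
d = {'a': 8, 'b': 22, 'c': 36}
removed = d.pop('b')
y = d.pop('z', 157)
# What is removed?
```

After line 1: d = {'a': 8, 'b': 22, 'c': 36}
After line 2 (pop 'b' returns 22): d = {'a': 8, 'c': 36}, removed = 22
After line 3 (pop 'z' missing, returns default 157): d = {'a': 8, 'c': 36}, y = 157

22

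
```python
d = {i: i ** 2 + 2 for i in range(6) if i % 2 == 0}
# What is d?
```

{0: 2, 2: 6, 4: 18}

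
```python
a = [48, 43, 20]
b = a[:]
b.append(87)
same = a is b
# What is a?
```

After line 1: a = [48, 43, 20]
After line 2 (b = a[:] is a shallow copy, new object): a = [48, 43, 20], b = [48, 43, 20]
After line 3 (append only mutates b): a = [48, 43, 20], b = [48, 43, 20, 87]
After line 4 (same = a is b; different objects -> False): same = False

[48, 43, 20]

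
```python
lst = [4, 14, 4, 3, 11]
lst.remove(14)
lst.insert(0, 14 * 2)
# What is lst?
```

After line 1: lst = [4, 14, 4, 3, 11]
After line 2 (remove first 14): lst = [4, 4, 3, 11]
After line 3 (insert 28 at index 0): lst = [28, 4, 4, 3, 11]

[28, 4, 4, 3, 11]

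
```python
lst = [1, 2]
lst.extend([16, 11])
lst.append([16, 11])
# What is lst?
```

After line 1: lst = [1, 2]
After line 2 (extend unpacks [16, 11]): lst = [1, 2, 16, 11]
After line 3 (append adds [16, 11] as single element): lst = [1, 2, 16, 11, [16, 11]]

[1, 2, 16, 11, [16, 11]]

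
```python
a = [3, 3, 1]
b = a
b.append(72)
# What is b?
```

After line 1: a = [3, 3, 1]
After line 2 (b = a is an alias, same object): a = [3, 3, 1], b = [3, 3, 1]
After line 3 (b.append mutates the shared list): a = [3, 3, 1, 72], b = [3, 3, 1, 72]

[3, 3, 1, 72]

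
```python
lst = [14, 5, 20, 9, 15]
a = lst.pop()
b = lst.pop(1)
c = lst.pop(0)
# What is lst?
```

After line 1: lst = [14, 5, 20, 9, 15]
After line 2 (pop() -> a = 15): lst = [14, 5, 20, 9]
After line 3 (pop(1) -> b = 5): lst = [14, 20, 9]
After line 4 (pop(0) -> c = 14): lst = [20, 9]

[20, 9]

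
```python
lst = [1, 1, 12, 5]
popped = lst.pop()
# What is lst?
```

[1, 1, 12]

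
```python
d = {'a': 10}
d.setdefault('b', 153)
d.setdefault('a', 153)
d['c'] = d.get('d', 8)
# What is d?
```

After line 1: d = {'a': 10}
After line 2 (setdefault adds 'b'=153): d = {'a': 10, 'b': 153}
After line 3 (setdefault 'a' no-op, already exists): d = {'a': 10, 'b': 153}
After line 4 (get('d', 8) returns default since 'd' not in d): d = {'a': 10, 'b': 153, 'c': 8}

{'a': 10, 'b': 153, 'c': 8}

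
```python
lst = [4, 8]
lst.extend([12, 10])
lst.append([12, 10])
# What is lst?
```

After line 1: lst = [4, 8]
After line 2 (extend unpacks [12, 10]): lst = [4, 8, 12, 10]
After line 3 (append adds [12, 10] as single element): lst = [4, 8, 12, 10, [12, 10]]

[4, 8, 12, 10, [12, 10]]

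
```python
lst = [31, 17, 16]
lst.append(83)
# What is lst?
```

[31, 17, 16, 83]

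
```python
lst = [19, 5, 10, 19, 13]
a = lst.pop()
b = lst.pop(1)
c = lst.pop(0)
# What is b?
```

After line 1: lst = [19, 5, 10, 19, 13]
After line 2 (pop() -> a = 13): lst = [19, 5, 10, 19]
After line 3 (pop(1) -> b = 5): lst = [19, 10, 19]
After line 4 (pop(0) -> c = 19): lst = [10, 19]

5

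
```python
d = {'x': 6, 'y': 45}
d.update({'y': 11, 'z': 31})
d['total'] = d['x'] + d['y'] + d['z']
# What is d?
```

After line 1: d = {'x': 6, 'y': 45}
After line 2 (y overwritten, z added): d = {'x': 6, 'y': 11, 'z': 31}
After line 3 (total = 6 + 11 + 31 = 48): d = {'x': 6, 'y': 11, 'z': 31, 'total': 48}

{'x': 6, 'y': 11, 'z': 31, 'total': 48}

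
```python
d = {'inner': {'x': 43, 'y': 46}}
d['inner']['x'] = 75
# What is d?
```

After line 1: d = {'inner': {'x': 43, 'y': 46}}
After line 2 (inner x overwritten): d = {'inner': {'x': 75, 'y': 46}}

{'inner': {'x': 75, 'y': 46}}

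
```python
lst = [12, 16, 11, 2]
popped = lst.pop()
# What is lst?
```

[12, 16, 11]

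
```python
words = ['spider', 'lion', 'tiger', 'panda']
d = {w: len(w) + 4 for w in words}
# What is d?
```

{'spider': 10, 'lion': 8, 'tiger': 9, 'panda': 9}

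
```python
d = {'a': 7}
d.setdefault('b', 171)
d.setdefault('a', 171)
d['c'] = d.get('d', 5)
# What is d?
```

After line 1: d = {'a': 7}
After line 2 (setdefault adds 'b'=171): d = {'a': 7, 'b': 171}
After line 3 (setdefault 'a' no-op, already exists): d = {'a': 7, 'b': 171}
After line 4 (get('d', 5) returns default since 'd' not in d): d = {'a': 7, 'b': 171, 'c': 5}

{'a': 7, 'b': 171, 'c': 5}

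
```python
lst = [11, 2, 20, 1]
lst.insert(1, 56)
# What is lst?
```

[11, 56, 2, 20, 1]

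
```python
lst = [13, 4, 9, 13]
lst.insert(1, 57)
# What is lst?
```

[13, 57, 4, 9, 13]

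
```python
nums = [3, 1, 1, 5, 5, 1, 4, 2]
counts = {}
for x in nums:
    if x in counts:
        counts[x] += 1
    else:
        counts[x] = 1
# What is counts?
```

Initial: counts = {}, nums = [3, 1, 1, 5, 5, 1, 4, 2]
See 3: counts = {3: 1}
See 1: counts = {3: 1, 1: 1}
See 1: counts = {3: 1, 1: 2}
See 5: counts = {3: 1, 1: 2, 5: 1}
See 5: counts = {3: 1, 1: 2, 5: 2}
See 1: counts = {3: 1, 1: 3, 5: 2}
See 4: counts = {3: 1, 1: 3, 5: 2, 4: 1}
See 2: counts = {3: 1, 1: 3, 5: 2, 4: 1, 2: 1}

{3: 1, 1: 3, 5: 2, 4: 1, 2: 1}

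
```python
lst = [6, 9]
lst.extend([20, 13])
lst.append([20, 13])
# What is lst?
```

After line 1: lst = [6, 9]
After line 2 (extend unpacks [20, 13]): lst = [6, 9, 20, 13]
After line 3 (append adds [20, 13] as single element): lst = [6, 9, 20, 13, [20, 13]]

[6, 9, 20, 13, [20, 13]]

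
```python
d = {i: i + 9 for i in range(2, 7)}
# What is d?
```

{2: 11, 3: 12, 4: 13, 5: 14, 6: 15}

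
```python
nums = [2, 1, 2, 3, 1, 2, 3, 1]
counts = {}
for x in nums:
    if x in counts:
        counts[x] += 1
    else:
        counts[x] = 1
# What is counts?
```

Initial: counts = {}, nums = [2, 1, 2, 3, 1, 2, 3, 1]
See 2: counts = {2: 1}
See 1: counts = {2: 1, 1: 1}
See 2: counts = {2: 2, 1: 1}
See 3: counts = {2: 2, 1: 1, 3: 1}
See 1: counts = {2: 2, 1: 2, 3: 1}
See 2: counts = {2: 3, 1: 2, 3: 1}
See 3: counts = {2: 3, 1: 2, 3: 2}
See 1: counts = {2: 3, 1: 3, 3: 2}

{2: 3, 1: 3, 3: 2}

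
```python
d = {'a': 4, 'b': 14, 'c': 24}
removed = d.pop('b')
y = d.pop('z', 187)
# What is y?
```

After line 1: d = {'a': 4, 'b': 14, 'c': 24}
After line 2 (pop 'b' returns 14): d = {'a': 4, 'c': 24}, removed = 14
After line 3 (pop 'z' missing, returns default 187): d = {'a': 4, 'c': 24}, y = 187

187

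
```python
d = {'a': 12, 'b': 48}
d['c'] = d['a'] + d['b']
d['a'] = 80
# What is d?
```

After line 1: d = {'a': 12, 'b': 48}
After line 2 (d['c'] = 12 + 48): d = {'a': 12, 'b': 48, 'c': 60}
After line 3: d = {'a': 80, 'b': 48, 'c': 60}

{'a': 80, 'b': 48, 'c': 60}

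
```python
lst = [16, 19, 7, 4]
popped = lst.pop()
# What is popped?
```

4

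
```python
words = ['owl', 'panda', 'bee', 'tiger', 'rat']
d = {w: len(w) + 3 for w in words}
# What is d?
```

{'owl': 6, 'panda': 8, 'bee': 6, 'tiger': 8, 'rat': 6}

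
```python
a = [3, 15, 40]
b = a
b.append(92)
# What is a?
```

After line 1: a = [3, 15, 40]
After line 2 (b = a is an alias, same object): a = [3, 15, 40], b = [3, 15, 40]
After line 3 (b.append mutates the shared list): a = [3, 15, 40, 92], b = [3, 15, 40, 92]

[3, 15, 40, 92]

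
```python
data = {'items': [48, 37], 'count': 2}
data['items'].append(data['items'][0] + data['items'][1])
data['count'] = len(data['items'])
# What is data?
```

After line 1: data = {'items': [48, 37], 'count': 2}
After line 2 (append 48 + 37 = 85): data = {'items': [48, 37, 85], 'count': 2}
After line 3 (count = len(items) = 3): data = {'items': [48, 37, 85], 'count': 3}

{'items': [48, 37, 85], 'count': 3}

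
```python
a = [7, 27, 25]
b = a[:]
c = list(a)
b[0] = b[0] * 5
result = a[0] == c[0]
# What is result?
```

After line 1: a = [7, 27, 25]
After line 2 (b = a[:], copy): a = [7, 27, 25], b = [7, 27, 25]
After line 3 (c = list(a) is a copy, new object): c = [7, 27, 25]
After line 4 (b[0] = 7 * 5 = 35; only b mutates (copy)): a = [7, 27, 25], b = [35, 27, 25], c = [7, 27, 25]
After line 5 (a[0] = 7, c[0] = 7; result = True)

True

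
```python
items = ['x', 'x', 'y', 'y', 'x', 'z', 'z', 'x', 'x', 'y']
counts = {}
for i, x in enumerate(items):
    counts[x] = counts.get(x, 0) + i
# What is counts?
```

Initial: counts = {}, items = ['x', 'x', 'y', 'y', 'x', 'z', 'z', 'x', 'x', 'y']
i=0, x='x': counts = {'x': 0}
i=1, x='x': counts = {'x': 1}
i=2, x='y': counts = {'x': 1, 'y': 2}
i=3, x='y': counts = {'x': 1, 'y': 5}
i=4, x='x': counts = {'x': 5, 'y': 5}
i=5, x='z': counts = {'x': 5, 'y': 5, 'z': 5}
i=6, x='z': counts = {'x': 5, 'y': 5, 'z': 11}
i=7, x='x': counts = {'x': 12, 'y': 5, 'z': 11}
i=8, x='x': counts = {'x': 20, 'y': 5, 'z': 11}
i=9, x='y': counts = {'x': 20, 'y': 14, 'z': 11}

{'x': 20, 'y': 14, 'z': 11}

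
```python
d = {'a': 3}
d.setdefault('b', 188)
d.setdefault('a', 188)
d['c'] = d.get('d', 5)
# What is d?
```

After line 1: d = {'a': 3}
After line 2 (setdefault adds 'b'=188): d = {'a': 3, 'b': 188}
After line 3 (setdefault 'a' no-op, already exists): d = {'a': 3, 'b': 188}
After line 4 (get('d', 5) returns default since 'd' not in d): d = {'a': 3, 'b': 188, 'c': 5}

{'a': 3, 'b': 188, 'c': 5}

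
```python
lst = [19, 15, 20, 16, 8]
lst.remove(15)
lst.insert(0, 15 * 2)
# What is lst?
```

After line 1: lst = [19, 15, 20, 16, 8]
After line 2 (remove first 15): lst = [19, 20, 16, 8]
After line 3 (insert 30 at index 0): lst = [30, 19, 20, 16, 8]

[30, 19, 20, 16, 8]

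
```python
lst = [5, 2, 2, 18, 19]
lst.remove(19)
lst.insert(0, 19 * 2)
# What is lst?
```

After line 1: lst = [5, 2, 2, 18, 19]
After line 2 (remove first 19): lst = [5, 2, 2, 18]
After line 3 (insert 38 at index 0): lst = [38, 5, 2, 2, 18]

[38, 5, 2, 2, 18]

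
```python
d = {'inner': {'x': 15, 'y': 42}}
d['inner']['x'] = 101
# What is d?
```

After line 1: d = {'inner': {'x': 15, 'y': 42}}
After line 2 (inner x overwritten): d = {'inner': {'x': 101, 'y': 42}}

{'inner': {'x': 101, 'y': 42}}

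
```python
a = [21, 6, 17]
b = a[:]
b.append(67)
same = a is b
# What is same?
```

After line 1: a = [21, 6, 17]
After line 2 (b = a[:] is a shallow copy, new object): a = [21, 6, 17], b = [21, 6, 17]
After line 3 (append only mutates b): a = [21, 6, 17], b = [21, 6, 17, 67]
After line 4 (same = a is b; different objects -> False): same = False

False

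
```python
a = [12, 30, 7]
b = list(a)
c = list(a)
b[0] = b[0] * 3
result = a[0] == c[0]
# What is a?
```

After line 1: a = [12, 30, 7]
After line 2 (b = list(a), copy): a = [12, 30, 7], b = [12, 30, 7]
After line 3 (c = list(a) is a copy, new object): c = [12, 30, 7]
After line 4 (b[0] = 12 * 3 = 36; only b mutates (copy)): a = [12, 30, 7], b = [36, 30, 7], c = [12, 30, 7]
After line 5 (a[0] = 12, c[0] = 12; result = True)

[12, 30, 7]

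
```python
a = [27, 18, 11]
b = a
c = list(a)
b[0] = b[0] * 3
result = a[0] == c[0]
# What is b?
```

After line 1: a = [27, 18, 11]
After line 2 (b = a, alias): a = [27, 18, 11], b = [27, 18, 11]
After line 3 (c = list(a) is a copy, new object): c = [27, 18, 11]
After line 4 (b[0] = 27 * 3 = 81; mutates shared a/b): a = b = [81, 18, 11], c = [27, 18, 11]
After line 5 (a[0] = 81, c[0] = 27; result = False)

[81, 18, 11]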